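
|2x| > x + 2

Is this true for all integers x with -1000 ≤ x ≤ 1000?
The claim fails at x = 0:
x = 0: LHS = |2·0| = |0| = 0, RHS = 0 + 2 = 2; 0 > 2 — FAILS

Because a single integer refutes it, the statement is false.

Answer: False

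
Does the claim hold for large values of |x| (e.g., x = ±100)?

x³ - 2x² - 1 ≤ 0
x = 100: LHS = 100³ - 2·100² - 1 = 979999; 979999 ≤ 0 — FAILS
x = -100: LHS = (-100)³ - 2·(-100)² - 1 = -1020001; -1020001 ≤ 0 — holds

Answer: Partially: fails for x = 100, holds for x = -100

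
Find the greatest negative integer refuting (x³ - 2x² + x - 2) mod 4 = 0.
Testing negative integers from -1 downward:
x = -1: LHS = ((-1)³ - 2·(-1)² + (-1) - 2) mod 4 = (-6) mod 4 = 2; 2 = 0 — FAILS  ← closest negative counterexample to 0

Answer: x = -1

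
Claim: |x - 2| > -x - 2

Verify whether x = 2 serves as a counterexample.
Substitute x = 2 into the relation:
x = 2: LHS = |2 - 2| = |0| = 0, RHS = -2 - 2 = -4; 0 > -4 — holds

The relation holds at x = 2, so it is not a counterexample.

Answer: No, x = 2 is not a counterexample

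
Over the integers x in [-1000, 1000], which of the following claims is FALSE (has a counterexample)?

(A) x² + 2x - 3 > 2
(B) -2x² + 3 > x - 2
(A) x = 0: LHS = 0² + 2·0 - 3 = -3; -3 > 2 — FAILS
(B) x = 2: LHS = -2·2² + 3 = -5, RHS = 2 - 2 = 0; -5 > 0 — FAILS

Answer: Both A and B are false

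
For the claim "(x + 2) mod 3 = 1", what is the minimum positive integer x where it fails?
Testing positive integers:
x = 1: LHS = (1 + 2) mod 3 = 3 mod 3 = 0; 0 = 1 — FAILS  ← smallest positive counterexample

Answer: x = 1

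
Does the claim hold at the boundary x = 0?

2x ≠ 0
x = 0: LHS = 2·0 = 0; 0 ≠ 0 — FAILS

The relation fails at x = 0, so x = 0 is a counterexample.

Answer: No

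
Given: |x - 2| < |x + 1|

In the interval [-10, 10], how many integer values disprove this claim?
Counterexamples in [-10, 10]: {-10, -9, -8, -7, -6, -5, -4, -3, -2, -1, 0}.

Counting them gives 11 values.

Answer: 11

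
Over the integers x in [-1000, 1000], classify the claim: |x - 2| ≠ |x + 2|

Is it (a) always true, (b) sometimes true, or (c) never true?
Holds at x = 1: LHS = |1 - 2| = |-1| = 1, RHS = |1 + 2| = |3| = 3; 1 ≠ 3 — holds
Fails at x = 0: LHS = |0 - 2| = |-2| = 2, RHS = |0 + 2| = |2| = 2; 2 ≠ 2 — FAILS
It is satisfied by some integers in the range but not all.

Answer: Sometimes true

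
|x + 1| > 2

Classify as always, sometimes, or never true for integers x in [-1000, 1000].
Holds at x = 2: LHS = |2 + 1| = |3| = 3; 3 > 2 — holds
Fails at x = 0: LHS = |0 + 1| = |1| = 1; 1 > 2 — FAILS
It is satisfied by some integers in the range but not all.

Answer: Sometimes true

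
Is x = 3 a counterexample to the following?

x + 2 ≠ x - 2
Substitute x = 3 into the relation:
x = 3: LHS = 3 + 2 = 5, RHS = 3 - 2 = 1; 5 ≠ 1 — holds

The relation holds at x = 3, so it is not a counterexample.

Answer: No, x = 3 is not a counterexample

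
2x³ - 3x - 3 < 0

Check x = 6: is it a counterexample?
Substitute x = 6 into the relation:
x = 6: LHS = 2·6³ - 3·6 - 3 = 411; 411 < 0 — FAILS

Since the claim fails at x = 6, this value is a counterexample.

Answer: Yes, x = 6 is a counterexample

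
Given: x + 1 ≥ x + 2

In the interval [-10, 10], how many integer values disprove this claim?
Counterexamples in [-10, 10]: {-10, -9, -8, -7, -6, -5, -4, -3, -2, -1, 0, 1, 2, 3, 4, 5, 6, 7, 8, 9, 10}.

Counting them gives 21 values.

Answer: 21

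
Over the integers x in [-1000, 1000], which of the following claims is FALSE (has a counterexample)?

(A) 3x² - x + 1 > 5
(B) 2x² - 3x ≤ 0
(A) x = 0: LHS = 3·0² - 0 + 1 = 1; 1 > 5 — FAILS
(B) x = -1: LHS = 2·(-1)² - 3·(-1) = 5; 5 ≤ 0 — FAILS

Answer: Both A and B are false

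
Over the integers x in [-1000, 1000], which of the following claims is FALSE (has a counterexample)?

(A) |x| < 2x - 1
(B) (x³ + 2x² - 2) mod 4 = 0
(A) x = 0: LHS = |0| = 0, RHS = 2·0 - 1 = -1; 0 < -1 — FAILS
(B) x = 0: LHS = (0³ + 2·0² - 2) mod 4 = (-2) mod 4 = 2; 2 = 0 — FAILS

Answer: Both A and B are false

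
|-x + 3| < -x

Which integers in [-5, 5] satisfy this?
Over all integers in [-5, 5], LHS − RHS is smallest at x = 0, where it equals 3:
x = 0: LHS = |-0 + 3| = |3| = 3, RHS = -0 = 0; 3 < 0 — FAILS
At the ends of the range:
x = -5: LHS = |-(-5) + 3| = |8| = 8, RHS = -(-5) = 5; 8 < 5 — FAILS
x = 5: LHS = |-5 + 3| = |-2| = 2; 2 < -5 — FAILS
Hence LHS − RHS is never negative, i.e. LHS ≥ RHS throughout, so the claimed relation (<) fails for every integer in [-5, 5].

Answer: None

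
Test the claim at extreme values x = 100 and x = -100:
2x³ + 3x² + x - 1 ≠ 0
x = 100: LHS = 2·100³ + 3·100² + 100 - 1 = 2030099; 2030099 ≠ 0 — holds
x = -100: LHS = 2·(-100)³ + 3·(-100)² + (-100) - 1 = -1970101; -1970101 ≠ 0 — holds

Answer: Yes, holds for both x = 100 and x = -100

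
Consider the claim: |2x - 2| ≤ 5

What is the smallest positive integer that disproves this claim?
Testing positive integers:
x = 1: LHS = |2·1 - 2| = |0| = 0; 0 ≤ 5 — holds
x = 2: LHS = |2·2 - 2| = |2| = 2; 2 ≤ 5 — holds
x = 3: LHS = |2·3 - 2| = |4| = 4; 4 ≤ 5 — holds
x = 4: LHS = |2·4 - 2| = |6| = 6; 6 ≤ 5 — FAILS  ← smallest positive counterexample

Answer: x = 4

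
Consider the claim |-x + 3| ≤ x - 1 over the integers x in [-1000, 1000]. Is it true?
The claim fails at x = 0:
x = 0: LHS = |-0 + 3| = |3| = 3, RHS = 0 - 1 = -1; 3 ≤ -1 — FAILS

Because a single integer refutes it, the statement is false.

Answer: False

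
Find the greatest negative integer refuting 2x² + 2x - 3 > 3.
Testing negative integers from -1 downward:
x = -1: LHS = 2·(-1)² + 2·(-1) - 3 = -3; -3 > 3 — FAILS  ← closest negative counterexample to 0

Answer: x = -1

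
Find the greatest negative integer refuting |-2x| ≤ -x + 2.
Testing negative integers from -1 downward:
x = -1: LHS = |-2·(-1)| = |2| = 2, RHS = -(-1) + 2 = 3; 2 ≤ 3 — holds
x = -2: LHS = |-2·(-2)| = |4| = 4, RHS = -(-2) + 2 = 4; 4 ≤ 4 — holds
x = -3: LHS = |-2·(-3)| = |6| = 6, RHS = -(-3) + 2 = 5; 6 ≤ 5 — FAILS  ← closest negative counterexample to 0

Answer: x = -3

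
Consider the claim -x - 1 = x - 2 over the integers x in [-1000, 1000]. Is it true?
The claim fails at x = 0:
x = 0: LHS = -0 - 1 = -1, RHS = 0 - 2 = -2; -1 = -2 — FAILS

Because a single integer refutes it, the statement is false.

Answer: False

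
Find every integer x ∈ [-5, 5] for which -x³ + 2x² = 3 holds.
Holds for: {-1}
Fails for: {-5, -4, -3, -2, 0, 1, 2, 3, 4, 5}

Answer: {-1}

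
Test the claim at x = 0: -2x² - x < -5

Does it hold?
x = 0: LHS = -2·0² - 0 = 0; 0 < -5 — FAILS

The relation fails at x = 0, so x = 0 is a counterexample.

Answer: No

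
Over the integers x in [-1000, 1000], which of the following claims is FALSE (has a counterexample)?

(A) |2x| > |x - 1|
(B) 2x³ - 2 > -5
(A) x = 0: LHS = |2·0| = |0| = 0, RHS = |0 - 1| = |-1| = 1; 0 > 1 — FAILS
(B) x = -2: LHS = 2·(-2)³ - 2 = -18; -18 > -5 — FAILS

Answer: Both A and B are false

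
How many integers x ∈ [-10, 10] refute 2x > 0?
Counterexamples in [-10, 10]: {-10, -9, -8, -7, -6, -5, -4, -3, -2, -1, 0}.

Counting them gives 11 values.

Answer: 11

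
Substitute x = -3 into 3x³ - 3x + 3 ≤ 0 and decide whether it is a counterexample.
Substitute x = -3 into the relation:
x = -3: LHS = 3·(-3)³ - 3·(-3) + 3 = -69; -69 ≤ 0 — holds

The claim holds here, so x = -3 is not a counterexample. (A counterexample exists elsewhere, e.g. x = 0.)

Answer: No, x = -3 is not a counterexample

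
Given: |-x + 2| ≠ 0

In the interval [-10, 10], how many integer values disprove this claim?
Counterexamples in [-10, 10]: {2}.

Counting them gives 1 values.

Answer: 1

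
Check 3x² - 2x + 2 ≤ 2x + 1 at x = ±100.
x = 100: LHS = 3·100² - 2·100 + 2 = 29802, RHS = 2·100 + 1 = 201; 29802 ≤ 201 — FAILS
x = -100: LHS = 3·(-100)² - 2·(-100) + 2 = 30202, RHS = 2·(-100) + 1 = -199; 30202 ≤ -199 — FAILS

Answer: No, fails for both x = 100 and x = -100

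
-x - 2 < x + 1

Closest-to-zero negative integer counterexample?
Testing negative integers from -1 downward:
x = -1: LHS = -(-1) - 2 = -1, RHS = (-1) + 1 = 0; -1 < 0 — holds
x = -2: LHS = -(-2) - 2 = 0, RHS = (-2) + 1 = -1; 0 < -1 — FAILS  ← closest negative counterexample to 0

Answer: x = -2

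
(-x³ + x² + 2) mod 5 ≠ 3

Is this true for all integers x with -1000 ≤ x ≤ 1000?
The claim fails at x = 2:
x = 2: LHS = (-2³ + 2² + 2) mod 5 = (-2) mod 5 = 3; 3 ≠ 3 — FAILS

Because a single integer refutes it, the statement is false.

Answer: False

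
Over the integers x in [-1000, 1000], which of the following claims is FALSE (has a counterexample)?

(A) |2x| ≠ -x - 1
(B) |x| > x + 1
(A) Over all integers in [-1000, 1000], LHS − RHS is always positive; it is smallest at x = 0, where it equals 1:
x = 0: LHS = |2·0| = |0| = 0, RHS = -0 - 1 = -1; 0 ≠ -1 — holds
At the ends of the range:
x = -1000: LHS = |2·(-1000)| = |-2000| = 2000, RHS = -(-1000) - 1 = 999; 2000 ≠ 999 — holds
x = 1000: LHS = |2·1000| = |2000| = 2000, RHS = -1000 - 1 = -1001; 2000 ≠ -1001 — holds
Hence LHS − RHS is never 0, i.e. the two sides are never equal, so the relation holds for every integer in [-1000, 1000].

(B) x = 0: LHS = |0| = 0, RHS = 0 + 1 = 1; 0 > 1 — FAILS

Only (B) has a counterexample.

Answer: B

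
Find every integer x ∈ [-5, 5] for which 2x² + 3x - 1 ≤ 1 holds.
Holds for: {-2, -1, 0}
Fails for: {-5, -4, -3, 1, 2, 3, 4, 5}

Answer: {-2, -1, 0}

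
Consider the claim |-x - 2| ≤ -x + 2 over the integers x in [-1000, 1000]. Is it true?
The claim fails at x = 1:
x = 1: LHS = |-1 - 2| = |-3| = 3, RHS = -1 + 2 = 1; 3 ≤ 1 — FAILS

Because a single integer refutes it, the statement is false.

Answer: False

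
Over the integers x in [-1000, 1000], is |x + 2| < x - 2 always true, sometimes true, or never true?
Over all integers in [-1000, 1000], LHS − RHS is smallest at x = 0, where it equals 4:
x = 0: LHS = |0 + 2| = |2| = 2, RHS = 0 - 2 = -2; 2 < -2 — FAILS
At the ends of the range:
x = -1000: LHS = |(-1000) + 2| = |-998| = 998, RHS = (-1000) - 2 = -1002; 998 < -1002 — FAILS
x = 1000: LHS = |1000 + 2| = |1002| = 1002, RHS = 1000 - 2 = 998; 1002 < 998 — FAILS
Hence LHS − RHS is never negative, i.e. LHS ≥ RHS throughout, so the claimed relation (<) fails for every integer in [-1000, 1000].

No integer in the range satisfies it.

Answer: Never true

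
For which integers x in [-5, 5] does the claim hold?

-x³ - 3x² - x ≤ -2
Holds for: {-2, 1, 2, 3, 4, 5}
Fails for: {-5, -4, -3, -1, 0}

Answer: {-2, 1, 2, 3, 4, 5}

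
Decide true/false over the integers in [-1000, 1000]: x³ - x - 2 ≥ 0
The claim fails at x = 0:
x = 0: LHS = 0³ - 0 - 2 = -2; -2 ≥ 0 — FAILS

Because a single integer refutes it, the statement is false.

Answer: False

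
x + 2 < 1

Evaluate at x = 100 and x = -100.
x = 100: LHS = 100 + 2 = 102; 102 < 1 — FAILS
x = -100: LHS = (-100) + 2 = -98; -98 < 1 — holds

Answer: Partially: fails for x = 100, holds for x = -100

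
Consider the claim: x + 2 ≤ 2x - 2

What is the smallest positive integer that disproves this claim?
Testing positive integers:
x = 1: LHS = 1 + 2 = 3, RHS = 2·1 - 2 = 0; 3 ≤ 0 — FAILS  ← smallest positive counterexample

Answer: x = 1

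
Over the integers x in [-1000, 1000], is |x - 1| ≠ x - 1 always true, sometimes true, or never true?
Holds at x = 0: LHS = |0 - 1| = |-1| = 1, RHS = 0 - 1 = -1; 1 ≠ -1 — holds
Fails at x = 1: LHS = |1 - 1| = |0| = 0, RHS = 1 - 1 = 0; 0 ≠ 0 — FAILS
It is satisfied by some integers in the range but not all.

Answer: Sometimes true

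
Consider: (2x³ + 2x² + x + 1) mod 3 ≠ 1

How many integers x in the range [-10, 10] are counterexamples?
Counterexamples in [-10, 10]: {-9, -6, -3, 0, 3, 6, 9}.

Counting them gives 7 values.

Answer: 7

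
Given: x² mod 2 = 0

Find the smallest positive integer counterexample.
Testing positive integers:
x = 1: LHS = (1²) mod 2 = 1 mod 2 = 1; 1 = 0 — FAILS  ← smallest positive counterexample

Answer: x = 1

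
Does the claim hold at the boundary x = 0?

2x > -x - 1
x = 0: LHS = 2·0 = 0, RHS = -0 - 1 = -1; 0 > -1 — holds

The relation is satisfied at x = 0.

Answer: Yes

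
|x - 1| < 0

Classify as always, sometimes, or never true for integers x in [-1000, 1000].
An absolute value is never negative, so the left side is ≥ 0 for every x, while the right side is 0. Tightest case in [-1000, 1000] is x = 1:
x = 1: LHS = |1 - 1| = |0| = 0; 0 < 0 — FAILS
Hence LHS − RHS is never negative, i.e. LHS ≥ RHS throughout, so the claimed relation (<) fails for every integer in [-1000, 1000].

No integer in the range satisfies it.

Answer: Never true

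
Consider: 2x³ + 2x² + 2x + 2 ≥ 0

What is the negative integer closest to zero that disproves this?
Testing negative integers from -1 downward:
x = -1: LHS = 2·(-1)³ + 2·(-1)² + 2·(-1) + 2 = 0; 0 ≥ 0 — holds
x = -2: LHS = 2·(-2)³ + 2·(-2)² + 2·(-2) + 2 = -10; -10 ≥ 0 — FAILS  ← closest negative counterexample to 0

Answer: x = -2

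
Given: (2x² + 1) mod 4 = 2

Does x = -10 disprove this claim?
Substitute x = -10 into the relation:
x = -10: LHS = (2·(-10)² + 1) mod 4 = 201 mod 4 = 1; 1 = 2 — FAILS

Since the claim fails at x = -10, this value is a counterexample.

Answer: Yes, x = -10 is a counterexample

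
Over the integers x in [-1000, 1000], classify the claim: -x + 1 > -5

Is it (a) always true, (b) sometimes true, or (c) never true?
Holds at x = 0: LHS = -0 + 1 = 1; 1 > -5 — holds
Fails at x = 6: LHS = -6 + 1 = -5; -5 > -5 — FAILS
It is satisfied by some integers in the range but not all.

Answer: Sometimes true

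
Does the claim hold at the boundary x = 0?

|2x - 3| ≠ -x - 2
x = 0: LHS = |2·0 - 3| = |-3| = 3, RHS = -0 - 2 = -2; 3 ≠ -2 — holds

The relation is satisfied at x = 0.

Answer: Yes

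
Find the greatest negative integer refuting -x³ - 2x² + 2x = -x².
Testing negative integers from -1 downward:
x = -1: LHS = -(-1)³ - 2·(-1)² + 2·(-1) = -3, RHS = -(-1)² = -1; -3 = -1 — FAILS  ← closest negative counterexample to 0

Answer: x = -1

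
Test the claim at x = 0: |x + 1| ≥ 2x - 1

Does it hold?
x = 0: LHS = |0 + 1| = |1| = 1, RHS = 2·0 - 1 = -1; 1 ≥ -1 — holds

The relation is satisfied at x = 0.

Answer: Yes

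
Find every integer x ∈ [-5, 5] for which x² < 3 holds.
Holds for: {-1, 0, 1}
Fails for: {-5, -4, -3, -2, 2, 3, 4, 5}

Answer: {-1, 0, 1}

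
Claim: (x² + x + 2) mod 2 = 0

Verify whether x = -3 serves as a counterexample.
Substitute x = -3 into the relation:
x = -3: LHS = ((-3)² + (-3) + 2) mod 2 = 8 mod 2 = 0; 0 = 0 — holds

The relation holds at x = -3, so it is not a counterexample.

Answer: No, x = -3 is not a counterexample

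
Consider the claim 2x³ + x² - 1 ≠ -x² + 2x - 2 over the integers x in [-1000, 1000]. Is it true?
Track d = LHS − RHS over the integers in [-1000, 1000]. Equality would need d = 0, but d changes sign only between consecutive integers, jumping over 0:
x = -2: LHS = 2·(-2)³ + (-2)² - 1 = -13, RHS = -(-2)² + 2·(-2) - 2 = -10; -13 ≠ -10 — holds  (d = -3)
x = -1: LHS = 2·(-1)³ + (-1)² - 1 = -2, RHS = -(-1)² + 2·(-1) - 2 = -5; -2 ≠ -5 — holds  (d = 3)
Away from these crossings d keeps a constant sign, and checking every integer in [-1000, 1000] confirms d ≠ 0 throughout. Hence the two sides are never equal, so the relation holds for every integer in [-1000, 1000].

No counterexample exists.

Answer: True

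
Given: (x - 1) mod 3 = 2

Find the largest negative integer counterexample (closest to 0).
Testing negative integers from -1 downward:
x = -1: LHS = ((-1) - 1) mod 3 = (-2) mod 3 = 1; 1 = 2 — FAILS  ← closest negative counterexample to 0

Answer: x = -1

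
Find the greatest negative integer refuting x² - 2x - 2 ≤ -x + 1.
Testing negative integers from -1 downward:
x = -1: LHS = (-1)² - 2·(-1) - 2 = 1, RHS = -(-1) + 1 = 2; 1 ≤ 2 — holds
x = -2: LHS = (-2)² - 2·(-2) - 2 = 6, RHS = -(-2) + 1 = 3; 6 ≤ 3 — FAILS  ← closest negative counterexample to 0

Answer: x = -2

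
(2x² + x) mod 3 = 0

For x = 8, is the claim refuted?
Substitute x = 8 into the relation:
x = 8: LHS = (2·8² + 8) mod 3 = 136 mod 3 = 1; 1 = 0 — FAILS

Since the claim fails at x = 8, this value is a counterexample.

Answer: Yes, x = 8 is a counterexample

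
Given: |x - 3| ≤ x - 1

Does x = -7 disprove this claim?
Substitute x = -7 into the relation:
x = -7: LHS = |(-7) - 3| = |-10| = 10, RHS = (-7) - 1 = -8; 10 ≤ -8 — FAILS

Since the claim fails at x = -7, this value is a counterexample.

Answer: Yes, x = -7 is a counterexample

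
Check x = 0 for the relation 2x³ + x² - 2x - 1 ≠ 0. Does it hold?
x = 0: LHS = 2·0³ + 0² - 2·0 - 1 = -1; -1 ≠ 0 — holds

The relation is satisfied at x = 0.

Answer: Yes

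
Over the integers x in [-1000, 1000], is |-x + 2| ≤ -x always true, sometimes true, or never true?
Over all integers in [-1000, 1000], LHS − RHS is smallest at x = 0, where it equals 2:
x = 0: LHS = |-0 + 2| = |2| = 2, RHS = -0 = 0; 2 ≤ 0 — FAILS
At the ends of the range:
x = -1000: LHS = |-(-1000) + 2| = |1002| = 1002, RHS = -(-1000) = 1000; 1002 ≤ 1000 — FAILS
x = 1000: LHS = |-1000 + 2| = |-998| = 998; 998 ≤ -1000 — FAILS
Hence LHS − RHS is never zero or negative, i.e. LHS > RHS throughout, so the claimed relation (≤) fails for every integer in [-1000, 1000].

No integer in the range satisfies it.

Answer: Never true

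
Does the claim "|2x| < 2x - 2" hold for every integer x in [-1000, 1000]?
The claim fails at x = 0:
x = 0: LHS = |2·0| = |0| = 0, RHS = 2·0 - 2 = -2; 0 < -2 — FAILS

Because a single integer refutes it, the statement is false.

Answer: False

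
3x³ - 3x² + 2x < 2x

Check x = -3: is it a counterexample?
Substitute x = -3 into the relation:
x = -3: LHS = 3·(-3)³ - 3·(-3)² + 2·(-3) = -114, RHS = 2·(-3) = -6; -114 < -6 — holds

The claim holds here, so x = -3 is not a counterexample. (A counterexample exists elsewhere, e.g. x = 0.)

Answer: No, x = -3 is not a counterexample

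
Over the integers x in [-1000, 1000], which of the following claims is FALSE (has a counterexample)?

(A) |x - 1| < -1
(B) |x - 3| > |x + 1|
(A) x = 0: LHS = |0 - 1| = |-1| = 1; 1 < -1 — FAILS
(B) x = 1: LHS = |1 - 3| = |-2| = 2, RHS = |1 + 1| = |2| = 2; 2 > 2 — FAILS

Answer: Both A and B are false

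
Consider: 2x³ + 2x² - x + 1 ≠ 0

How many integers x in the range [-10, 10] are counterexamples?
Track d = LHS − RHS over the integers in [-10, 10]. Equality would need d = 0, but d changes sign only between consecutive integers, jumping over 0:
x = -2: LHS = 2·(-2)³ + 2·(-2)² - (-2) + 1 = -5; -5 ≠ 0 — holds  (d = -5)
x = -1: LHS = 2·(-1)³ + 2·(-1)² - (-1) + 1 = 2; 2 ≠ 0 — holds  (d = 2)
Away from these crossings d keeps a constant sign, and checking every integer in [-10, 10] confirms d ≠ 0 throughout. Hence the two sides are never equal, so the relation holds for every integer in [-10, 10].

No counterexample appears in that range.

Answer: 0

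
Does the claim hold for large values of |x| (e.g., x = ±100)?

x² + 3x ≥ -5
x = 100: LHS = 100² + 3·100 = 10300; 10300 ≥ -5 — holds
x = -100: LHS = (-100)² + 3·(-100) = 9700; 9700 ≥ -5 — holds

Answer: Yes, holds for both x = 100 and x = -100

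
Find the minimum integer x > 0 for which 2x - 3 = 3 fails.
Testing positive integers:
x = 1: LHS = 2·1 - 3 = -1; -1 = 3 — FAILS  ← smallest positive counterexample

Answer: x = 1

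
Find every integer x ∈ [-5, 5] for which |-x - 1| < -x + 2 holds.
Holds for: {-5, -4, -3, -2, -1, 0}
Fails for: {1, 2, 3, 4, 5}

Answer: {-5, -4, -3, -2, -1, 0}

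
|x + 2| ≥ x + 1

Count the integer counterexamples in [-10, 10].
Over all integers in [-10, 10], LHS − RHS is smallest at x = 0, where it equals 1:
x = 0: LHS = |0 + 2| = |2| = 2, RHS = 0 + 1 = 1; 2 ≥ 1 — holds
At the ends of the range:
x = -10: LHS = |(-10) + 2| = |-8| = 8, RHS = (-10) + 1 = -9; 8 ≥ -9 — holds
x = 10: LHS = |10 + 2| = |12| = 12, RHS = 10 + 1 = 11; 12 ≥ 11 — holds
Hence LHS − RHS is never negative, i.e. LHS ≥ RHS throughout, so the relation holds for every integer in [-10, 10].

No counterexample appears in that range.

Answer: 0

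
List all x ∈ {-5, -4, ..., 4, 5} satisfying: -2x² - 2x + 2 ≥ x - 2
Holds for: {-2, -1, 0}
Fails for: {-5, -4, -3, 1, 2, 3, 4, 5}

Answer: {-2, -1, 0}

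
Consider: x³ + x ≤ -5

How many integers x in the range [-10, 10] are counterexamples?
Counterexamples in [-10, 10]: {-1, 0, 1, 2, 3, 4, 5, 6, 7, 8, 9, 10}.

Counting them gives 12 values.

Answer: 12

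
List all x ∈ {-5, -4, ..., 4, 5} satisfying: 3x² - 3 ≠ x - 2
Track d = LHS − RHS over the integers in [-5, 5]. Equality would need d = 0, but d changes sign only between consecutive integers, jumping over 0:
x = -1: LHS = 3·(-1)² - 3 = 0, RHS = (-1) - 2 = -3; 0 ≠ -3 — holds  (d = 3)
x = 0: LHS = 3·0² - 3 = -3, RHS = 0 - 2 = -2; -3 ≠ -2 — holds  (d = -1)
x = 0: LHS = 3·0² - 3 = -3, RHS = 0 - 2 = -2; -3 ≠ -2 — holds  (d = -1)
x = 1: LHS = 3·1² - 3 = 0, RHS = 1 - 2 = -1; 0 ≠ -1 — holds  (d = 1)
Away from these crossings d keeps a constant sign, and checking every integer in [-5, 5] confirms d ≠ 0 throughout. Hence the two sides are never equal, so the relation holds for every integer in [-5, 5].

Answer: All integers in [-5, 5]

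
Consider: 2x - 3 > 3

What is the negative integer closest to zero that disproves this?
Testing negative integers from -1 downward:
x = -1: LHS = 2·(-1) - 3 = -5; -5 > 3 — FAILS  ← closest negative counterexample to 0

Answer: x = -1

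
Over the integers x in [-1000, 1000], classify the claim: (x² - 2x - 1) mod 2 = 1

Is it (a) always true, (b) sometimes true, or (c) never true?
Holds at x = 0: LHS = (0² - 2·0 - 1) mod 2 = (-1) mod 2 = 1; 1 = 1 — holds
Fails at x = 1: LHS = (1² - 2·1 - 1) mod 2 = (-2) mod 2 = 0; 0 = 1 — FAILS
It is satisfied by some integers in the range but not all.

Answer: Sometimes true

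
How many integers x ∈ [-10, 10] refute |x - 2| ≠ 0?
Counterexamples in [-10, 10]: {2}.

Counting them gives 1 values.

Answer: 1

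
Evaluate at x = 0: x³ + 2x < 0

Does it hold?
x = 0: LHS = 0³ + 2·0 = 0; 0 < 0 — FAILS

The relation fails at x = 0, so x = 0 is a counterexample.

Answer: No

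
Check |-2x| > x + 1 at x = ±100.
x = 100: LHS = |-2·100| = |-200| = 200, RHS = 100 + 1 = 101; 200 > 101 — holds
x = -100: LHS = |-2·(-100)| = |200| = 200, RHS = (-100) + 1 = -99; 200 > -99 — holds

Answer: Yes, holds for both x = 100 and x = -100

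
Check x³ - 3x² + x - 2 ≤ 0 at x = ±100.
x = 100: LHS = 100³ - 3·100² + 100 - 2 = 970098; 970098 ≤ 0 — FAILS
x = -100: LHS = (-100)³ - 3·(-100)² + (-100) - 2 = -1030102; -1030102 ≤ 0 — holds

Answer: Partially: fails for x = 100, holds for x = -100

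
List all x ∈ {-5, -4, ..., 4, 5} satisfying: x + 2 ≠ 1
Holds for: {-5, -4, -3, -2, 0, 1, 2, 3, 4, 5}
Fails for: {-1}

Answer: {-5, -4, -3, -2, 0, 1, 2, 3, 4, 5}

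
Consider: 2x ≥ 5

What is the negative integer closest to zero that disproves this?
Testing negative integers from -1 downward:
x = -1: LHS = 2·(-1) = -2; -2 ≥ 5 — FAILS  ← closest negative counterexample to 0

Answer: x = -1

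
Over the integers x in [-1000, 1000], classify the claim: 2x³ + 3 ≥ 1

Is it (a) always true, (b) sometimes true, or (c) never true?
Holds at x = 0: LHS = 2·0³ + 3 = 3; 3 ≥ 1 — holds
Fails at x = -2: LHS = 2·(-2)³ + 3 = -13; -13 ≥ 1 — FAILS
It is satisfied by some integers in the range but not all.

Answer: Sometimes true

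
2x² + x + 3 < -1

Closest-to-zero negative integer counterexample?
Testing negative integers from -1 downward:
x = -1: LHS = 2·(-1)² + (-1) + 3 = 4; 4 < -1 — FAILS  ← closest negative counterexample to 0

Answer: x = -1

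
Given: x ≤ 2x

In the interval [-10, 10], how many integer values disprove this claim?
Counterexamples in [-10, 10]: {-10, -9, -8, -7, -6, -5, -4, -3, -2, -1}.

Counting them gives 10 values.

Answer: 10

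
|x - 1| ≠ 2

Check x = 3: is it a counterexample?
Substitute x = 3 into the relation:
x = 3: LHS = |3 - 1| = |2| = 2; 2 ≠ 2 — FAILS

Since the claim fails at x = 3, this value is a counterexample.

Answer: Yes, x = 3 is a counterexample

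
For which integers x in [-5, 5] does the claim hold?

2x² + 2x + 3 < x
Over all integers in [-5, 5], LHS − RHS is smallest at x = 0, where it equals 3:
x = 0: LHS = 2·0² + 2·0 + 3 = 3; 3 < 0 — FAILS
At the ends of the range:
x = -5: LHS = 2·(-5)² + 2·(-5) + 3 = 43; 43 < -5 — FAILS
x = 5: LHS = 2·5² + 2·5 + 3 = 63; 63 < 5 — FAILS
Hence LHS − RHS is never negative, i.e. LHS ≥ RHS throughout, so the claimed relation (<) fails for every integer in [-5, 5].

Answer: None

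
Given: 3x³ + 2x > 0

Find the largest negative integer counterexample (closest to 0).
Testing negative integers from -1 downward:
x = -1: LHS = 3·(-1)³ + 2·(-1) = -5; -5 > 0 — FAILS  ← closest negative counterexample to 0

Answer: x = -1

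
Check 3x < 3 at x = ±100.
x = 100: LHS = 3·100 = 300; 300 < 3 — FAILS
x = -100: LHS = 3·(-100) = -300; -300 < 3 — holds

Answer: Partially: fails for x = 100, holds for x = -100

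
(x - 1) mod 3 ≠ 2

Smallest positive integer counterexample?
Testing positive integers:
x = 1: LHS = (1 - 1) mod 3 = 0 mod 3 = 0; 0 ≠ 2 — holds
x = 2: LHS = (2 - 1) mod 3 = 1 mod 3 = 1; 1 ≠ 2 — holds
x = 3: LHS = (3 - 1) mod 3 = 2 mod 3 = 2; 2 ≠ 2 — FAILS  ← smallest positive counterexample

Answer: x = 3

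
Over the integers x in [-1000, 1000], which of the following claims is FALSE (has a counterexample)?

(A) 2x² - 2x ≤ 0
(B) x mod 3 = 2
(A) x = -1: LHS = 2·(-1)² - 2·(-1) = 4; 4 ≤ 0 — FAILS
(B) x = 0: LHS = 0 mod 3 = 0; 0 = 2 — FAILS

Answer: Both A and B are false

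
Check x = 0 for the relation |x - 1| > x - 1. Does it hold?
x = 0: LHS = |0 - 1| = |-1| = 1, RHS = 0 - 1 = -1; 1 > -1 — holds

The relation is satisfied at x = 0.

Answer: Yes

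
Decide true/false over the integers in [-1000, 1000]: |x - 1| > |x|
The claim fails at x = 1:
x = 1: LHS = |1 - 1| = |0| = 0, RHS = |1| = 1; 0 > 1 — FAILS

Because a single integer refutes it, the statement is false.

Answer: False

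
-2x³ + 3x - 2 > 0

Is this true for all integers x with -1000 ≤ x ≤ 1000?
The claim fails at x = 0:
x = 0: LHS = -2·0³ + 3·0 - 2 = -2; -2 > 0 — FAILS

Because a single integer refutes it, the statement is false.

Answer: False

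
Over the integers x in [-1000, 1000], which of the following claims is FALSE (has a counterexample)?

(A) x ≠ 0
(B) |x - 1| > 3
(A) x = 0: 0 ≠ 0 — FAILS
(B) x = 0: LHS = |0 - 1| = |-1| = 1; 1 > 3 — FAILS

Answer: Both A and B are false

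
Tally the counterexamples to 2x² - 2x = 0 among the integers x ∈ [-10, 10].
Counterexamples in [-10, 10]: {-10, -9, -8, -7, -6, -5, -4, -3, -2, -1, 2, 3, 4, 5, 6, 7, 8, 9, 10}.

Counting them gives 19 values.

Answer: 19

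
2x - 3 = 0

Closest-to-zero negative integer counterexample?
Testing negative integers from -1 downward:
x = -1: LHS = 2·(-1) - 3 = -5; -5 = 0 — FAILS  ← closest negative counterexample to 0

Answer: x = -1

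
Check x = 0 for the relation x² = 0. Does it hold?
x = 0: LHS = 0² = 0; 0 = 0 — holds

The relation is satisfied at x = 0.

Answer: Yes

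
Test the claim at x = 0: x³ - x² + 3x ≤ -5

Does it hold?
x = 0: LHS = 0³ - 0² + 3·0 = 0; 0 ≤ -5 — FAILS

The relation fails at x = 0, so x = 0 is a counterexample.

Answer: No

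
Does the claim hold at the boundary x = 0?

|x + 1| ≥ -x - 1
x = 0: LHS = |0 + 1| = |1| = 1, RHS = -0 - 1 = -1; 1 ≥ -1 — holds

The relation is satisfied at x = 0.

Answer: Yes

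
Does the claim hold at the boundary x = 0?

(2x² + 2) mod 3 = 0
x = 0: LHS = (2·0² + 2) mod 3 = 2 mod 3 = 2; 2 = 0 — FAILS

The relation fails at x = 0, so x = 0 is a counterexample.

Answer: No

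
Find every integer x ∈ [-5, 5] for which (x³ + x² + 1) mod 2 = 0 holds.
For a polynomial with integer coefficients, its value mod 2 depends only on x mod 2, so it suffices to check one representative of each residue class, x = 0, 1:
x = 0: LHS = (0³ + 0² + 1) mod 2 = 1 mod 2 = 1; 1 = 0 — FAILS
x = 1: LHS = (1³ + 1² + 1) mod 2 = 3 mod 2 = 1; 1 = 0 — FAILS
The relation fails in every residue class, so the claimed relation (=) fails for every integer in [-5, 5].

Answer: None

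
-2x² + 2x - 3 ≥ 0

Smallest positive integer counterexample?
Testing positive integers:
x = 1: LHS = -2·1² + 2·1 - 3 = -3; -3 ≥ 0 — FAILS  ← smallest positive counterexample

Answer: x = 1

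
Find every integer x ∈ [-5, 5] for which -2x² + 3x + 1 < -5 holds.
Holds for: {-5, -4, -3, -2, 3, 4, 5}
Fails for: {-1, 0, 1, 2}

Answer: {-5, -4, -3, -2, 3, 4, 5}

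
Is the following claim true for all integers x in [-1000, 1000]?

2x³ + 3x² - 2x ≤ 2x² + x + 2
The claim fails at x = 2:
x = 2: LHS = 2·2³ + 3·2² - 2·2 = 24, RHS = 2·2² + 2 + 2 = 12; 24 ≤ 12 — FAILS

Because a single integer refutes it, the statement is false.

Answer: False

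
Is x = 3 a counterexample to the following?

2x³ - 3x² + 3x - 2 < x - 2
Substitute x = 3 into the relation:
x = 3: LHS = 2·3³ - 3·3² + 3·3 - 2 = 34, RHS = 3 - 2 = 1; 34 < 1 — FAILS

Since the claim fails at x = 3, this value is a counterexample.

Answer: Yes, x = 3 is a counterexample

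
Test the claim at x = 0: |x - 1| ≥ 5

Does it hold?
x = 0: LHS = |0 - 1| = |-1| = 1; 1 ≥ 5 — FAILS

The relation fails at x = 0, so x = 0 is a counterexample.

Answer: No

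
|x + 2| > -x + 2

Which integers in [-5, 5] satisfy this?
Holds for: {1, 2, 3, 4, 5}
Fails for: {-5, -4, -3, -2, -1, 0}

Answer: {1, 2, 3, 4, 5}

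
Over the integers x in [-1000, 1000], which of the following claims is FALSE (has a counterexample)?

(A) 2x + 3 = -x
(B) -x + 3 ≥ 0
(A) x = 0: LHS = 2·0 + 3 = 3, RHS = -0 = 0; 3 = 0 — FAILS
(B) x = 4: LHS = -4 + 3 = -1; -1 ≥ 0 — FAILS

Answer: Both A and B are false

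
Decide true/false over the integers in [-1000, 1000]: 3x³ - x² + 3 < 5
The claim fails at x = 1:
x = 1: LHS = 3·1³ - 1² + 3 = 5; 5 < 5 — FAILS

Because a single integer refutes it, the statement is false.

Answer: False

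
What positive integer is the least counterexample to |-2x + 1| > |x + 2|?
Testing positive integers:
x = 1: LHS = |-2·1 + 1| = |-1| = 1, RHS = |1 + 2| = |3| = 3; 1 > 3 — FAILS  ← smallest positive counterexample

Answer: x = 1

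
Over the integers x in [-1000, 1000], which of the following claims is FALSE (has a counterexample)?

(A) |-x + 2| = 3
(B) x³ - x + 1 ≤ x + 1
(A) x = 0: LHS = |-0 + 2| = |2| = 2; 2 = 3 — FAILS
(B) x = -1: LHS = (-1)³ - (-1) + 1 = 1, RHS = (-1) + 1 = 0; 1 ≤ 0 — FAILS

Answer: Both A and B are false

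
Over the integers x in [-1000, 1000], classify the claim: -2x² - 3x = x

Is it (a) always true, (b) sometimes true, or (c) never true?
Holds at x = 0: LHS = -2·0² - 3·0 = 0; 0 = 0 — holds
Fails at x = 1: LHS = -2·1² - 3·1 = -5; -5 = 1 — FAILS
It is satisfied by some integers in the range but not all.

Answer: Sometimes true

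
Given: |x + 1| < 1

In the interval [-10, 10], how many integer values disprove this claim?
Counterexamples in [-10, 10]: {-10, -9, -8, -7, -6, -5, -4, -3, -2, 0, 1, 2, 3, 4, 5, 6, 7, 8, 9, 10}.

Counting them gives 20 values.

Answer: 20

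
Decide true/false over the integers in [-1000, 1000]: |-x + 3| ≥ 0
An absolute value is never negative, so the left side is ≥ 0 for every x, while the right side is 0. Tightest case in [-1000, 1000] is x = 3:
x = 3: LHS = |-3 + 3| = |0| = 0; 0 ≥ 0 — holds
Hence LHS − RHS is never negative, i.e. LHS ≥ RHS throughout, so the relation holds for every integer in [-1000, 1000].

No counterexample exists.

Answer: True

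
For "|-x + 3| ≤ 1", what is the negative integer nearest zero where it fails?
Testing negative integers from -1 downward:
x = -1: LHS = |-(-1) + 3| = |4| = 4; 4 ≤ 1 — FAILS  ← closest negative counterexample to 0

Answer: x = -1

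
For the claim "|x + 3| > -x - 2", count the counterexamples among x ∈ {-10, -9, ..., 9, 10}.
Counterexamples in [-10, 10]: {-10, -9, -8, -7, -6, -5, -4, -3}.

Counting them gives 8 values.

Answer: 8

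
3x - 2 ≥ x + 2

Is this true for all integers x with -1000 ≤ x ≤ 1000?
The claim fails at x = 0:
x = 0: LHS = 3·0 - 2 = -2, RHS = 0 + 2 = 2; -2 ≥ 2 — FAILS

Because a single integer refutes it, the statement is false.

Answer: False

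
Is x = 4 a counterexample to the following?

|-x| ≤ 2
Substitute x = 4 into the relation:
x = 4: LHS = |-4| = 4; 4 ≤ 2 — FAILS

Since the claim fails at x = 4, this value is a counterexample.

Answer: Yes, x = 4 is a counterexample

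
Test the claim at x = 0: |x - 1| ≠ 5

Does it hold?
x = 0: LHS = |0 - 1| = |-1| = 1; 1 ≠ 5 — holds

The relation is satisfied at x = 0.

Answer: Yes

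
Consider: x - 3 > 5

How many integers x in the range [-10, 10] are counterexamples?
Counterexamples in [-10, 10]: {-10, -9, -8, -7, -6, -5, -4, -3, -2, -1, 0, 1, 2, 3, 4, 5, 6, 7, 8}.

Counting them gives 19 values.

Answer: 19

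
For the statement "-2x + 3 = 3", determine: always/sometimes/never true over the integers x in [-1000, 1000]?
Holds at x = 0: LHS = -2·0 + 3 = 3; 3 = 3 — holds
Fails at x = 1: LHS = -2·1 + 3 = 1; 1 = 3 — FAILS
It is satisfied by some integers in the range but not all.

Answer: Sometimes true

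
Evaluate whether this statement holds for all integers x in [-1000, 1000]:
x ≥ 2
The claim fails at x = 0:
x = 0: 0 ≥ 2 — FAILS

Because a single integer refutes it, the statement is false.

Answer: False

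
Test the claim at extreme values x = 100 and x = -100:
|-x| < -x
x = 100: LHS = |-100| = 100; 100 < -100 — FAILS
x = -100: LHS = |-(-100)| = |100| = 100, RHS = -(-100) = 100; 100 < 100 — FAILS

Answer: No, fails for both x = 100 and x = -100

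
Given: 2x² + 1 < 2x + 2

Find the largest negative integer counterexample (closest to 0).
Testing negative integers from -1 downward:
x = -1: LHS = 2·(-1)² + 1 = 3, RHS = 2·(-1) + 2 = 0; 3 < 0 — FAILS  ← closest negative counterexample to 0

Answer: x = -1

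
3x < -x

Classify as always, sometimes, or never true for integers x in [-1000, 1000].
Holds at x = -1: LHS = 3·(-1) = -3, RHS = -(-1) = 1; -3 < 1 — holds
Fails at x = 0: LHS = 3·0 = 0, RHS = -0 = 0; 0 < 0 — FAILS
It is satisfied by some integers in the range but not all.

Answer: Sometimes true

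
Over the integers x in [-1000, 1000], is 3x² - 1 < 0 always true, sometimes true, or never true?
Holds at x = 0: LHS = 3·0² - 1 = -1; -1 < 0 — holds
Fails at x = 1: LHS = 3·1² - 1 = 2; 2 < 0 — FAILS
It is satisfied by some integers in the range but not all.

Answer: Sometimes true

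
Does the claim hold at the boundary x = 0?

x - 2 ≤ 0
x = 0: LHS = 0 - 2 = -2; -2 ≤ 0 — holds

The relation is satisfied at x = 0.

Answer: Yes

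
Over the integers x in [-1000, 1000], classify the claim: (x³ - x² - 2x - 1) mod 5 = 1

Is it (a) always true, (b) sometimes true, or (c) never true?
Holds at x = -2: LHS = ((-2)³ - (-2)² - 2·(-2) - 1) mod 5 = (-9) mod 5 = 1; 1 = 1 — holds
Fails at x = 0: LHS = (0³ - 0² - 2·0 - 1) mod 5 = (-1) mod 5 = 4; 4 = 1 — FAILS
It is satisfied by some integers in the range but not all.

Answer: Sometimes true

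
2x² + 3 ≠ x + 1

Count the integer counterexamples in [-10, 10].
Over all integers in [-10, 10], LHS − RHS is always positive; it is smallest at x = 0, where it equals 2:
x = 0: LHS = 2·0² + 3 = 3, RHS = 0 + 1 = 1; 3 ≠ 1 — holds
At the ends of the range:
x = -10: LHS = 2·(-10)² + 3 = 203, RHS = (-10) + 1 = -9; 203 ≠ -9 — holds
x = 10: LHS = 2·10² + 3 = 203, RHS = 10 + 1 = 11; 203 ≠ 11 — holds
Hence LHS − RHS is never 0, i.e. the two sides are never equal, so the relation holds for every integer in [-10, 10].

No counterexample appears in that range.

Answer: 0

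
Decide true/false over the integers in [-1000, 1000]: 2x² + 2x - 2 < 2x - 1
The claim fails at x = 1:
x = 1: LHS = 2·1² + 2·1 - 2 = 2, RHS = 2·1 - 1 = 1; 2 < 1 — FAILS

Because a single integer refutes it, the statement is false.

Answer: False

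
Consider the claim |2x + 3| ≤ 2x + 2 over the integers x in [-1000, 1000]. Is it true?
The claim fails at x = 0:
x = 0: LHS = |2·0 + 3| = |3| = 3, RHS = 2·0 + 2 = 2; 3 ≤ 2 — FAILS

Because a single integer refutes it, the statement is false.

Answer: False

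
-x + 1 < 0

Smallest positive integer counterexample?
Testing positive integers:
x = 1: LHS = -1 + 1 = 0; 0 < 0 — FAILS  ← smallest positive counterexample

Answer: x = 1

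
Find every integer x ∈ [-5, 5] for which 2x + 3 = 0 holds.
Track d = LHS − RHS over the integers in [-5, 5]. Equality would need d = 0, but d changes sign only between consecutive integers, jumping over 0:
x = -2: LHS = 2·(-2) + 3 = -1; -1 = 0 — FAILS  (d = -1)
x = -1: LHS = 2·(-1) + 3 = 1; 1 = 0 — FAILS  (d = 1)
Away from these crossings d keeps a constant sign, and checking every integer in [-5, 5] confirms d ≠ 0 throughout. Hence the two sides are never equal, so the claimed relation (=) fails for every integer in [-5, 5].

Answer: None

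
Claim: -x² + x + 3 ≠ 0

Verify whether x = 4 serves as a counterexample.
Substitute x = 4 into the relation:
x = 4: LHS = -4² + 4 + 3 = -9; -9 ≠ 0 — holds

The relation holds at x = 4, so it is not a counterexample.

Answer: No, x = 4 is not a counterexample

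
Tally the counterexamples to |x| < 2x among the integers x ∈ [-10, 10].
Counterexamples in [-10, 10]: {-10, -9, -8, -7, -6, -5, -4, -3, -2, -1, 0}.

Counting them gives 11 values.

Answer: 11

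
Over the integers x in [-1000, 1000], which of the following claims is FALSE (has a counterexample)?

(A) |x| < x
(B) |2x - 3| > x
(A) x = 0: LHS = |0| = 0; 0 < 0 — FAILS
(B) x = 1: LHS = |2·1 - 3| = |-1| = 1; 1 > 1 — FAILS

Answer: Both A and B are false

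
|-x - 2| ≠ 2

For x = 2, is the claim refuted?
Substitute x = 2 into the relation:
x = 2: LHS = |-2 - 2| = |-4| = 4; 4 ≠ 2 — holds

The claim holds here, so x = 2 is not a counterexample. (A counterexample exists elsewhere, e.g. x = 0.)

Answer: No, x = 2 is not a counterexample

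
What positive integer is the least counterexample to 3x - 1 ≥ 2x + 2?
Testing positive integers:
x = 1: LHS = 3·1 - 1 = 2, RHS = 2·1 + 2 = 4; 2 ≥ 4 — FAILS  ← smallest positive counterexample

Answer: x = 1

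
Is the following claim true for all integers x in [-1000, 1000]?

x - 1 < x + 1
Over all integers in [-1000, 1000], LHS − RHS is largest at x = 0, where it equals -2:
x = 0: LHS = 0 - 1 = -1, RHS = 0 + 1 = 1; -1 < 1 — holds
At the ends of the range:
x = -1000: LHS = (-1000) - 1 = -1001, RHS = (-1000) + 1 = -999; -1001 < -999 — holds
x = 1000: LHS = 1000 - 1 = 999, RHS = 1000 + 1 = 1001; 999 < 1001 — holds
Hence LHS − RHS is never zero or positive, i.e. LHS < RHS throughout, so the relation holds for every integer in [-1000, 1000].

No counterexample exists.

Answer: True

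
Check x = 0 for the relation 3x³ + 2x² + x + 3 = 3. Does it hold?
x = 0: LHS = 3·0³ + 2·0² + 0 + 3 = 3; 3 = 3 — holds

The relation is satisfied at x = 0.

Answer: Yes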